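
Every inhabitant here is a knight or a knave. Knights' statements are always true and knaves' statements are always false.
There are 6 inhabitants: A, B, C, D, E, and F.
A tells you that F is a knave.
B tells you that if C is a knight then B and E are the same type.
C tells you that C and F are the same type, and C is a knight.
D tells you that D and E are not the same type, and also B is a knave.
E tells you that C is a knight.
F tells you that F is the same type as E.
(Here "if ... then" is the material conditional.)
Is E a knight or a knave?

E is a knight.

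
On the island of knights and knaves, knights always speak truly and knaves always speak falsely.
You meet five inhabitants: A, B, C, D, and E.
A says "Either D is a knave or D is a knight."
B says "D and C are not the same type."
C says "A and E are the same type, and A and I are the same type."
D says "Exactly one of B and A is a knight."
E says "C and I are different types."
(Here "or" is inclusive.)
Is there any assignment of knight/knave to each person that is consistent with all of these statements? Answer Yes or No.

No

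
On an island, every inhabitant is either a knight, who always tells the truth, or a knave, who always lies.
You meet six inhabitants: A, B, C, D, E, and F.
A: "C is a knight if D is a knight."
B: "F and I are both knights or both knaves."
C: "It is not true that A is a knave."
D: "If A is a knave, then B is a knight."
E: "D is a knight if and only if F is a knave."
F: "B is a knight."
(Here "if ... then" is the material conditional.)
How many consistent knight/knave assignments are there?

2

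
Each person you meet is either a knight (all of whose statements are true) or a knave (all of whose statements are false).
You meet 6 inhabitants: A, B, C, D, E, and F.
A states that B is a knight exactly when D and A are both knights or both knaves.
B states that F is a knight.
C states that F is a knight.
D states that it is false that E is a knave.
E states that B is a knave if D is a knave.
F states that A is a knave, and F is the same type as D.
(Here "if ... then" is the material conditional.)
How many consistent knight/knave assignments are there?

1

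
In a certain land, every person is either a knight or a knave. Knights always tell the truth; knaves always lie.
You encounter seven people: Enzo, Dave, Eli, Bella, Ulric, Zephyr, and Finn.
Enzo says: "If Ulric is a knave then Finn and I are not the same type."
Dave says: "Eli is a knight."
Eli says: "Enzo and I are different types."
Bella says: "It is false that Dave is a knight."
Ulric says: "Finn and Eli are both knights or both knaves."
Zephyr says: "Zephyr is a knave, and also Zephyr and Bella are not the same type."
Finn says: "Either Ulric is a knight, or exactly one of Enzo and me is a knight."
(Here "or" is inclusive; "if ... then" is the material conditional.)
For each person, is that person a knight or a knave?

Knights: Dave and Eli. Knaves: Enzo, Bella, Ulric, Zephyr, and Finn.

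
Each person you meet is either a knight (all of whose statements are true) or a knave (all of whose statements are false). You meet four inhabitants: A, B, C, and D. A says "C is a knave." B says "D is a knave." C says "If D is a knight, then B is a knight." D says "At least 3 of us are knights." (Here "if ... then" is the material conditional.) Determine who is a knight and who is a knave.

A is a knave, B is a knight, C is a knight, and D is a knave.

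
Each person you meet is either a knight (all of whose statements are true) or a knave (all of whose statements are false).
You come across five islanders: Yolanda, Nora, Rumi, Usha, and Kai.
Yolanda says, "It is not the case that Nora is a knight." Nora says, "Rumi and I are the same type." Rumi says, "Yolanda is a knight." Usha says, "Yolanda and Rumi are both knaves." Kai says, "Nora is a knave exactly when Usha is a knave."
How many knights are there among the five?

The unique consistent assignment is Yolanda=knight, Nora=knave, Rumi=knight, Usha=knave, Kai=knight.
That has 3 knights.

3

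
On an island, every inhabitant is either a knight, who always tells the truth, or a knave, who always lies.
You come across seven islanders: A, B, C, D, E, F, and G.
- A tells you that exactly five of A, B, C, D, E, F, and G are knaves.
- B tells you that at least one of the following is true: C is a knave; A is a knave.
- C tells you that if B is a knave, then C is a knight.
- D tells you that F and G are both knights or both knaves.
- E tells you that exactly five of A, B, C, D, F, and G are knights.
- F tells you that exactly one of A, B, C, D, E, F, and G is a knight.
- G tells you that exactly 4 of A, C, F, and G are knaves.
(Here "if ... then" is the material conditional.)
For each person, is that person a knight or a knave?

A is a knave, so "exactly five of A, B, C, D, E, F, and G are knaves" must be false — and it is.
B is a knight, and the claim "at least one of the following is true: C is a knave; A is a knave" is indeed true.
C is a knight, so "if B is a knave, then C is a knight" must be true — and it is.
D is a knight, and the claim "F and G are both knights or both knaves" is indeed true.
As a knave, E's statement "exactly five of A, B, C, D, F, and G are knights" should be false; it is.
F is a knave, and the claim "exactly one of A, B, C, D, E, F, and G is a knight" is indeed false.
G is a knave; "exactly 4 of A, C, F, and G are knaves" is false, as required.

A is a knave, B is a knight, C is a knight, D is a knight, E is a knave, F is a knave, and G is a knave.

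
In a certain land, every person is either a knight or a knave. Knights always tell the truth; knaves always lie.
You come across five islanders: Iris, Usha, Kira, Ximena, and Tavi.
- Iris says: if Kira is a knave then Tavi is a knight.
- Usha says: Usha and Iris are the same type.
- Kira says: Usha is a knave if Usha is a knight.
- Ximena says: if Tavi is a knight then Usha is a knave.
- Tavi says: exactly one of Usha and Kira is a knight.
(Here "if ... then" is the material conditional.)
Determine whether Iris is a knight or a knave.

Iris is a knight.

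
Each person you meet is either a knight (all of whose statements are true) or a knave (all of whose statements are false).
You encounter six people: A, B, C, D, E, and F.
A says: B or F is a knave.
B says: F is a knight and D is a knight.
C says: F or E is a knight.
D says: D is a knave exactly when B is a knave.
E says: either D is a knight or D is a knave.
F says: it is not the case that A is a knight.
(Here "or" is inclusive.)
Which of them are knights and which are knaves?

A is a knave, so "B or F is a knave" must be false — and it is.
B is a knight, so "F is a knight and D is a knight" must be True — and it is.
C (knight): "F or E is a knight" — True. ✓
D is a knight, so "D is a knave exactly when B is a knave" must be True — and it is.
E is a knight, and the claim "either D is a knight or D is a knave" is indeed True.
F is a knight, so "it is not the case that A is a knight" must be True — and it is.

A is a knave, B is a knight, C is a knight, D is a knight, E is a knight, and F is a knight.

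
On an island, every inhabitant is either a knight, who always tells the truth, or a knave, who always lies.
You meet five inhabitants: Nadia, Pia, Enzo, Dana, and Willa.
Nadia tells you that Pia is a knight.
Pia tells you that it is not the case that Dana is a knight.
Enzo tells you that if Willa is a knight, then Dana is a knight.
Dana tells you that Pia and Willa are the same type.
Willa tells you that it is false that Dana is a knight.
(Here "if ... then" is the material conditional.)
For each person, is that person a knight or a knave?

Nadia is a knave, Pia is a knave, Enzo is a knight, Dana is a knight, and Willa is a knave.

Nadia is a knave, so "Pia is a knight" must be False — and it is.
As a knave, Pia's statement "it is not the case that Dana is a knight" should be False; it is.
Enzo is a knight; "if Willa is a knight, then Dana is a knight" is true, as required.
Dana (knight): "Pia and Willa are the same type" — true. ✓
Willa is a knave, so "it is false that Dana is a knight" must be False — and it is.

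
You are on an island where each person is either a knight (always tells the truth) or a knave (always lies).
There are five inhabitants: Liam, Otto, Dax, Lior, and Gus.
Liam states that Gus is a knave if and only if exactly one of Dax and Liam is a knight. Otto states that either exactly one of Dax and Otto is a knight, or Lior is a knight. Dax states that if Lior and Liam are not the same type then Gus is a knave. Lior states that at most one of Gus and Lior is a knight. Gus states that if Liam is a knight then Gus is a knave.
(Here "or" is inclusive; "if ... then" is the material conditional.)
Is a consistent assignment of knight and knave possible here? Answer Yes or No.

Checking all 32 assignments, each has at least one speaker whose statement's truth value contradicts their type.

No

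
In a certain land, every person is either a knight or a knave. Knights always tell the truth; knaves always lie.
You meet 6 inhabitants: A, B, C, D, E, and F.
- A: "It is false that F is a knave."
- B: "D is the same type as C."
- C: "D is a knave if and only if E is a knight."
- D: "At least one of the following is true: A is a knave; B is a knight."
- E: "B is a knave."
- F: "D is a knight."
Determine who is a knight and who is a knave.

A is a knight, and the claim "it is false that F is a knave" is indeed True.
Since B is a knight, "D is the same type as C" needs to be True, which holds.
C is a knight; "D is a knave if and only if E is a knight" is True, as required.
D (knight): "at least one of the following is true: A is a knave; B is a knight" — True. ✓
E is a knave; "B is a knave" is false, as required.
As a knight, F's statement "D is a knight" should be True; it is.

A is a knight, B is a knight, C is a knight, D is a knight, E is a knave, and F is a knight.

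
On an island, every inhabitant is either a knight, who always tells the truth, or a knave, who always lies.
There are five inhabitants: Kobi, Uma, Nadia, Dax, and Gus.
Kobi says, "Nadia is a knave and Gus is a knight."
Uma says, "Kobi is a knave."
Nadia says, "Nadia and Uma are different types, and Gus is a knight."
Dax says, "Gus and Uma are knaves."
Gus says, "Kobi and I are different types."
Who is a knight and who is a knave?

Kobi is a knave, Uma is a knight, Nadia is a knave, Dax is a knave, and Gus is a knave.

Kobi is a knave; "Nadia is a knave and Gus is a knight" is false, as required.
Since Uma is a knight, "Kobi is a knave" needs to be True, which holds.
As a knave, Nadia's statement "Nadia and Uma are different types, and Gus is a knight" should be false; it is.
Since Dax is a knave, "Gus and Uma are knaves" needs to be false, which holds.
Gus is a knave, so "Kobi and I are different types" must be false — and it is.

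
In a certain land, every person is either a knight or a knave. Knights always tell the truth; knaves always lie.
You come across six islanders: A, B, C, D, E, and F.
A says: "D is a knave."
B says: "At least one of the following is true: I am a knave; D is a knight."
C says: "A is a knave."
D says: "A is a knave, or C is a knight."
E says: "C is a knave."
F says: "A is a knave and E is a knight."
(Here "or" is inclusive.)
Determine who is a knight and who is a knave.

A is a knave, B is a knight, C is a knight, D is a knight, E is a knave, and F is a knave.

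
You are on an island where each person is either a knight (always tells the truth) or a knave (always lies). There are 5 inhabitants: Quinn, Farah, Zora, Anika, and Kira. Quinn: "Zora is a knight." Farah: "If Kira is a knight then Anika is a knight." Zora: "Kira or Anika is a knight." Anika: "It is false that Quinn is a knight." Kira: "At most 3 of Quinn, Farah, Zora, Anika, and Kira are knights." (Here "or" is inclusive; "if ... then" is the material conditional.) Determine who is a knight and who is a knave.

Quinn is a knight, Farah is a knave, Zora is a knight, Anika is a knave, and Kira is a knight.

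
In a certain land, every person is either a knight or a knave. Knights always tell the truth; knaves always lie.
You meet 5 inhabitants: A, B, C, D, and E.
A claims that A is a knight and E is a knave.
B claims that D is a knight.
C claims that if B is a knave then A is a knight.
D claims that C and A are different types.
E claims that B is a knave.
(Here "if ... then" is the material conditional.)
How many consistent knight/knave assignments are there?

2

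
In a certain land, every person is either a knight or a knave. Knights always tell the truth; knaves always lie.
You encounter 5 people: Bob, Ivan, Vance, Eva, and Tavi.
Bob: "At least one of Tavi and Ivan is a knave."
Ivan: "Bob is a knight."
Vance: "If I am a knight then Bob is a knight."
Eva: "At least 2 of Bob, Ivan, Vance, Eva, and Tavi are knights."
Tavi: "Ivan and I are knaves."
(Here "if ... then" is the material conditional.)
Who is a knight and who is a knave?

Knights: Bob, Ivan, Vance, and Eva. Knaves: Tavi.

Bob is a knight, so "at least one of Tavi and Ivan is a knave" must be true — and it is.
Ivan (knight): "Bob is a knight" — true. ✓
As a knight, Vance's statement "if I am a knight then Bob is a knight" should be true; it is.
Eva is a knight; "at least 2 of Bob, Ivan, Vance, Eva, and Tavi are knights" is true, as required.
Tavi is a knave; "Ivan and I are knaves" is false, as required.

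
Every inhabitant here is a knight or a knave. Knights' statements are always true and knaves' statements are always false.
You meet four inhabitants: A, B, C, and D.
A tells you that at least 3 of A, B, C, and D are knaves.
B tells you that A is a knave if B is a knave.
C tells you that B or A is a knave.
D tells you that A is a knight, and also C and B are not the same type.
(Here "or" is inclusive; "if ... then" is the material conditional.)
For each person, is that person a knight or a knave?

Since A is a knave, "at least 3 of A, B, C, and D are knaves" needs to be False, which holds.
B (knight): "A is a knave if B is a knave" — true. ✓
C (knight): "B or A is a knave" — true. ✓
D is a knave, so "A is a knight, and also C and B are not the same type" must be False — and it is.

A is a knave, B is a knight, C is a knight, and D is a knave.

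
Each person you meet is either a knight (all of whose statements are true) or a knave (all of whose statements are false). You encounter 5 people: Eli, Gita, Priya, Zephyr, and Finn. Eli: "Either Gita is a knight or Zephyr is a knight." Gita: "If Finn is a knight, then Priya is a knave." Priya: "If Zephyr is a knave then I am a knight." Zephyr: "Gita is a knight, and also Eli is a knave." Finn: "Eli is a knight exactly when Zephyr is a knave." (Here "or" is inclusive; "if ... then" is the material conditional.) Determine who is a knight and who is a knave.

Eli is a knight, Gita is a knight, Priya is a knave, Zephyr is a knave, and Finn is a knight.

Eli (knight): "either Gita is a knight or Zephyr is a knight" — True. ✓
As a knight, Gita's statement "if Finn is a knight, then Priya is a knave" should be True; it is.
Priya is a knave; "if Zephyr is a knave then I am a knight" is False, as required.
As a knave, Zephyr's statement "Gita is a knight, and also Eli is a knave" should be False; it is.
Finn is a knight; "Eli is a knight exactly when Zephyr is a knave" is True, as required.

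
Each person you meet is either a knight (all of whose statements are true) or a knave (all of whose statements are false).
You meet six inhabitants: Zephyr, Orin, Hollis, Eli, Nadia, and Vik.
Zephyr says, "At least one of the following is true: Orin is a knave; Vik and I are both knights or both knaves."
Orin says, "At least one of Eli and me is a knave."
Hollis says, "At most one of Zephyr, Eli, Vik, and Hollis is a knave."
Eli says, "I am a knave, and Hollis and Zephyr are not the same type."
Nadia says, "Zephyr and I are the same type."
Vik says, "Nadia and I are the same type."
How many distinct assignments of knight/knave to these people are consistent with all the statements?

1

Consistent assignments:
  Zephyr=knight, Orin=knight, Hollis=knight, Eli=knave, Nadia=knight, Vik=knight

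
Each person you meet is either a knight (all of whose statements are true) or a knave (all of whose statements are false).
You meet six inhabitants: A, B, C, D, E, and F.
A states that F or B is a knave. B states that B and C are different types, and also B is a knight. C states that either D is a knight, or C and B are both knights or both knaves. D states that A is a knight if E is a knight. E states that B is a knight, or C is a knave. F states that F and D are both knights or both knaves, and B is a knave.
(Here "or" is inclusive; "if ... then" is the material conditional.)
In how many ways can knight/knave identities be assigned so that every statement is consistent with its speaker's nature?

2

Consistent assignments:
  A=knight, B=knave, C=knight, D=knight, E=knave, F=knight
  A=knight, B=knave, C=knight, D=knight, E=knave, F=knave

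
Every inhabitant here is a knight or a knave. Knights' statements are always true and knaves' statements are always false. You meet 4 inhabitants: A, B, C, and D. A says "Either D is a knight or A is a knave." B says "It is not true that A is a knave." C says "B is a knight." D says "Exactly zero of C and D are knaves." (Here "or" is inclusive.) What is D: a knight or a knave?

D is a knight.

Consistent assignments: {A=knight, B=knight, C=knight, D=knight}
In every consistent assignment, D is a knight.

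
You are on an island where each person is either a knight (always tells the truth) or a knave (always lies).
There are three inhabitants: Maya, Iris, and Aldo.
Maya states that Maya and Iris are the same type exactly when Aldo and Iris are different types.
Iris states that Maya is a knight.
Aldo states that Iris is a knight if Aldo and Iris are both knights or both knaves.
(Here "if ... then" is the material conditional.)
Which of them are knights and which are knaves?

Suppose Maya is a knight. Then Maya's statement "Maya and Iris are the same type exactly when Aldo and Iris are different types" would have to be true. Checking the 4 ways to assign the others, none is consistent with every speaker.
(For instance, with Iris=knave, Aldo=knave, Iris's claim "Maya is a knight" comes out true where it would need to be false.)
So Maya must be a knave, making "Maya and Iris are the same type exactly when Aldo and Iris are different types" false. Taking Maya=knave, Iris=knave, Aldo=knave, each remaining statement checks out:
  Iris (knave): "Maya is a knight" — false. ✓
  Aldo (knave): "Iris is a knight if Aldo and Iris are both knights or both knaves" — false. ✓
This is the unique consistent assignment.

Knights: none. Knaves: Maya, Iris, and Aldo.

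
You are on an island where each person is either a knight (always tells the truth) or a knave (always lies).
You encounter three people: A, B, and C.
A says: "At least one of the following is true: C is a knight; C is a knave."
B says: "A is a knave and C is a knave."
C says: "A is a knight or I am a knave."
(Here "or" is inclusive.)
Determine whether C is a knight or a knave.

C is a knight.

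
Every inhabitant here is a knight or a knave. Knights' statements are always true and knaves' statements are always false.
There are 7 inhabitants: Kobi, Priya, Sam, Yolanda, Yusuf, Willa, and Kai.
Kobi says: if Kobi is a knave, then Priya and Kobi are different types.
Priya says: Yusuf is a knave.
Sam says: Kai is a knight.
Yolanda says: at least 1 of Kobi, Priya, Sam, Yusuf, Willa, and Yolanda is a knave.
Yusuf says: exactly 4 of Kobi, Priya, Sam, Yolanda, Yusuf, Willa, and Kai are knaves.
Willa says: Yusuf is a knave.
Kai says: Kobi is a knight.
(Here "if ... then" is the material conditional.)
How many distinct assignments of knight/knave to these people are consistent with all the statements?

1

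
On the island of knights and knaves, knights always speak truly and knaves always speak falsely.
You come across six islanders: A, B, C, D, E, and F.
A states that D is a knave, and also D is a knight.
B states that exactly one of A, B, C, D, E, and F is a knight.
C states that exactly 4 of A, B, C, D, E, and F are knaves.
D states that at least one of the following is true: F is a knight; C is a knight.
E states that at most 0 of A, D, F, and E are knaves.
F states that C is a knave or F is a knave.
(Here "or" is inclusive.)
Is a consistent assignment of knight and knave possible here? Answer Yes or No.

Checking all 64 assignments, each has at least one speaker whose statement's truth value contradicts their type.

No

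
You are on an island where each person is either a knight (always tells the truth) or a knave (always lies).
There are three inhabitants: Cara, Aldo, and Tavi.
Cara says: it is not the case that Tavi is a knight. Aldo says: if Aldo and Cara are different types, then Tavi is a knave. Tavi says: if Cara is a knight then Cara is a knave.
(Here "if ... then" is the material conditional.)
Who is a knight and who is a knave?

Cara is a knight, Aldo is a knight, and Tavi is a knave.

Cara is a knight; "it is not the case that Tavi is a knight" is True, as required.
Aldo is a knight, and the claim "if Aldo and Cara are different types, then Tavi is a knave" is indeed True.
Tavi is a knave, so "if Cara is a knight then Cara is a knave" must be False — and it is.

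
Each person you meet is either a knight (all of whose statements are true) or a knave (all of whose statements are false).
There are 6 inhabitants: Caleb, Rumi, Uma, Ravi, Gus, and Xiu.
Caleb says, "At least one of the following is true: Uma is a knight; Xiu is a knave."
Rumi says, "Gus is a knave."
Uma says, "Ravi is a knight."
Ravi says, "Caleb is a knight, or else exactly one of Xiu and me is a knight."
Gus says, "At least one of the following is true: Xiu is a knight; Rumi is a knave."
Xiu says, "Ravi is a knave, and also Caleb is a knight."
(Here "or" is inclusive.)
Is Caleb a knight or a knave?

Caleb is a knight.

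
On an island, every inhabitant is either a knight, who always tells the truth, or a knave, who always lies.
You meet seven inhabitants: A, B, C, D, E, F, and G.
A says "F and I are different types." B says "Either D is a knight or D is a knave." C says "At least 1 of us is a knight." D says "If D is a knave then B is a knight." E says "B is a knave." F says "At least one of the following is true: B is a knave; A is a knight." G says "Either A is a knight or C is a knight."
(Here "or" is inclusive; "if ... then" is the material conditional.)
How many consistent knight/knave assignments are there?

1

Consistent assignments:
  A=knave, B=knight, C=knight, D=knight, E=knave, F=knave, G=knight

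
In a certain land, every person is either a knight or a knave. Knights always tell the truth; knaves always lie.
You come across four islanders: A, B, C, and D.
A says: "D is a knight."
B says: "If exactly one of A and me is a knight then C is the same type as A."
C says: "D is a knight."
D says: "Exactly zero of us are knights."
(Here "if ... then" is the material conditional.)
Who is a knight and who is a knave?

A is a knave, B is a knight, C is a knave, and D is a knave.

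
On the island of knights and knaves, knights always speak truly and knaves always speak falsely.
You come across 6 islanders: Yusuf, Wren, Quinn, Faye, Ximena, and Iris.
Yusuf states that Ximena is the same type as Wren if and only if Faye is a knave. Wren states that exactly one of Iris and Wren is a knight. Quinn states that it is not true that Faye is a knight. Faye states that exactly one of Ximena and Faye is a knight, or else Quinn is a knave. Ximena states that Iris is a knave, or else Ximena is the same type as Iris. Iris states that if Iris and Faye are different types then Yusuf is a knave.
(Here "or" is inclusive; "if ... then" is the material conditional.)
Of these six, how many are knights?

The unique consistent assignment is Yusuf=knight, Wren=knave, Quinn=knave, Faye=knight, Ximena=knight, Iris=knave.
That has 3 knights.

3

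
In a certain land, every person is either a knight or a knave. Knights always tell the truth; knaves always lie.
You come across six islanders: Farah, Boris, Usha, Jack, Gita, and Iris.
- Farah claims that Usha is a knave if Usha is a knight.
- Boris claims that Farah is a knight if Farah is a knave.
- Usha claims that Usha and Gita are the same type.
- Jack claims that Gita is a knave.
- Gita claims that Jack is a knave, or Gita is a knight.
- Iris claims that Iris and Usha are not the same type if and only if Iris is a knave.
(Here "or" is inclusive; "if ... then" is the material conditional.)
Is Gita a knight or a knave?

Gita is a knight.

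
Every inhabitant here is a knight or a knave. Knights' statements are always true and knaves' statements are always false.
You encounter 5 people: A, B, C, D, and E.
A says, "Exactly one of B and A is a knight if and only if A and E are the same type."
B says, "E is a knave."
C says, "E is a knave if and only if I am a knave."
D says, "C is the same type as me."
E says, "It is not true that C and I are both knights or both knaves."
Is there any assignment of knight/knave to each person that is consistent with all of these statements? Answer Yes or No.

Checking all 32 assignments, each has at least one speaker whose statement's truth value contradicts their type.

No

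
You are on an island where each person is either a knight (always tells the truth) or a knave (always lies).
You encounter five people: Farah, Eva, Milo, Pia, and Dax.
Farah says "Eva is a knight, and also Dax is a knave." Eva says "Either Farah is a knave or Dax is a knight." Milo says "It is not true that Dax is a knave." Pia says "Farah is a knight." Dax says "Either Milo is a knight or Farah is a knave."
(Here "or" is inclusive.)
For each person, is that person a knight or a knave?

Farah is a knave, Eva is a knight, Milo is a knight, Pia is a knave, and Dax is a knight.

Farah is a knave, and the claim "Eva is a knight, and also Dax is a knave" is indeed false.
Eva (knight): "either Farah is a knave or Dax is a knight" — true. ✓
Milo is a knight, and the claim "it is not true that Dax is a knave" is indeed true.
Pia (knave): "Farah is a knight" — false. ✓
As a knight, Dax's statement "either Milo is a knight or Farah is a knave" should be true; it is.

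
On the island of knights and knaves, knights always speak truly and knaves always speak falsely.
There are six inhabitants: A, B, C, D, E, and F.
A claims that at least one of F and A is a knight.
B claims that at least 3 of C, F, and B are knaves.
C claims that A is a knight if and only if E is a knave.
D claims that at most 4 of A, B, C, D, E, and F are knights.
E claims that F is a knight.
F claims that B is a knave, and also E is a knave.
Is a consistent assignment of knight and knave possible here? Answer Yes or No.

No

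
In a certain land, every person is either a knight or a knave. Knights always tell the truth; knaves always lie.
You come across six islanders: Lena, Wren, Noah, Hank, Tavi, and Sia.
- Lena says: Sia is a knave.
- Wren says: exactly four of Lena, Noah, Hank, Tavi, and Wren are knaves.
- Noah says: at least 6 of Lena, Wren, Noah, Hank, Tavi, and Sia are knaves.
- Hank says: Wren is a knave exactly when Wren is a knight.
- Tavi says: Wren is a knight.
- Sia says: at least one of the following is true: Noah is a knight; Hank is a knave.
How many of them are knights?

The unique consistent assignment is Lena=knave, Wren=knave, Noah=knave, Hank=knave, Tavi=knave, Sia=knight.
That has 1 knight.

1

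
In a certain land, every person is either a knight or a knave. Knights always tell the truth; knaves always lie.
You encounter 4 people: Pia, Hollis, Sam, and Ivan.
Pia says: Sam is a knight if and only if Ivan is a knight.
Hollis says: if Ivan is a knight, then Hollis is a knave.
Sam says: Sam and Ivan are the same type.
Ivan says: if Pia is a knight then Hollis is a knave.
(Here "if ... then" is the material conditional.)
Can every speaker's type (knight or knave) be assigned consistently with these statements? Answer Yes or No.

No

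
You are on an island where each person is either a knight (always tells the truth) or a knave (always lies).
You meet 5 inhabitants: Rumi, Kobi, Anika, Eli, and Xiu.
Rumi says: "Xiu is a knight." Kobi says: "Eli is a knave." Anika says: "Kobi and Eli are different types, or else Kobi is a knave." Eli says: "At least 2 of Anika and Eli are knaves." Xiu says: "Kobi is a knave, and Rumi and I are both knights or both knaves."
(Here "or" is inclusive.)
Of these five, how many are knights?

The unique consistent assignment is Rumi=knave, Kobi=knight, Anika=knight, Eli=knave, Xiu=knave.
That has 2 knights.

2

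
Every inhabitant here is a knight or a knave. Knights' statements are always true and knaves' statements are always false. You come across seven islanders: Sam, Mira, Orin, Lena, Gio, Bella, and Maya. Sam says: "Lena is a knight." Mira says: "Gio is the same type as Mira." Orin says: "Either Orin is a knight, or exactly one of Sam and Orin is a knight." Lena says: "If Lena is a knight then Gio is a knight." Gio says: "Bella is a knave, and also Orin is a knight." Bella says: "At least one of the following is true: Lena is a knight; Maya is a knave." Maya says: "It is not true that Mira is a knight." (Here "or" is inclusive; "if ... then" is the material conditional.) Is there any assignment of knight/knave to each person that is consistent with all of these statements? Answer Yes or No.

No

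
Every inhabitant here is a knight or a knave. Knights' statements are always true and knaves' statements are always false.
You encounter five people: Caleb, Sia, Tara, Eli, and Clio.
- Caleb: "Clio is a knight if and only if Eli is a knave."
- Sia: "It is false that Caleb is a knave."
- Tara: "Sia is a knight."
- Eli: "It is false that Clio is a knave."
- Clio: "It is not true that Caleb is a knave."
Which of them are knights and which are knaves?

Suppose Caleb is a knight. Then Caleb's statement "Clio is a knight if and only if Eli is a knave" would have to be true. Checking the 16 ways to assign the others, none is consistent with every speaker.
(For instance, with Sia=knave, Tara=knave, Eli=knave, Clio=knave, Caleb's claim "Clio is a knight if and only if Eli is a knave" comes out false where it would need to be true.)
So Caleb must be a knave, making "Clio is a knight if and only if Eli is a knave" false. Taking Caleb=knave, Sia=knave, Tara=knave, Eli=knave, Clio=knave, each remaining statement checks out:
  Sia (knave): "it is false that Caleb is a knave" — false. ✓
  Tara (knave): "Sia is a knight" — false. ✓
  Eli (knave): "it is false that Clio is a knave" — false. ✓
  Clio (knave): "it is not true that Caleb is a knave" — false. ✓
This is the unique consistent assignment.

Caleb is a knave, Sia is a knave, Tara is a knave, Eli is a knave, and Clio is a knave.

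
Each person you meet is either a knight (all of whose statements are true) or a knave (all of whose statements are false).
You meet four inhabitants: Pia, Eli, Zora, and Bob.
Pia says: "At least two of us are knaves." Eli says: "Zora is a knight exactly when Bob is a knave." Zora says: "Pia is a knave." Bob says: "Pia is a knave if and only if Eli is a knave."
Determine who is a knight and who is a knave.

Pia is a knight, Eli is a knave, Zora is a knave, and Bob is a knave.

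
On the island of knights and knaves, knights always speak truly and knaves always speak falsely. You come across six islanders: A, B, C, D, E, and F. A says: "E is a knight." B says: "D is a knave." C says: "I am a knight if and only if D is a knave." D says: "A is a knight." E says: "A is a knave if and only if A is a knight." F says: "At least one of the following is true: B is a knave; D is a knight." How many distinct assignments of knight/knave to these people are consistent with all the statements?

2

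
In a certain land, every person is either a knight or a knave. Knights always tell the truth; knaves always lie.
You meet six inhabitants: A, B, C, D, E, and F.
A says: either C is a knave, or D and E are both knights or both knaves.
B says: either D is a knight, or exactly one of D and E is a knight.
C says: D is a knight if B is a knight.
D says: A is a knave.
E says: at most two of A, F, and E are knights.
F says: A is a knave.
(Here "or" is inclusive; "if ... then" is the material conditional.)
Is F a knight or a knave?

F is a knave.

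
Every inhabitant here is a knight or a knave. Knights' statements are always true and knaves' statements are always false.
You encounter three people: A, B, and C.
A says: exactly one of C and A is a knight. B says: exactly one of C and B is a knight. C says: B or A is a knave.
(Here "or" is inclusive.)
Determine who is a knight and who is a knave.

A is a knight, so "exactly one of C and A is a knight" must be true — and it is.
B is a knight, and the claim "exactly one of C and B is a knight" is indeed true.
As a knave, C's statement "B or A is a knave" should be false; it is.

A is a knight, B is a knight, and C is a knave.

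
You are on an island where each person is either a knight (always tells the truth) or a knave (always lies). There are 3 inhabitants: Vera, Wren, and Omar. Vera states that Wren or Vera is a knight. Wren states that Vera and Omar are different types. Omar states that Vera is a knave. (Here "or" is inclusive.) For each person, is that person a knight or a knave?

Knights: Vera and Wren. Knaves: Omar.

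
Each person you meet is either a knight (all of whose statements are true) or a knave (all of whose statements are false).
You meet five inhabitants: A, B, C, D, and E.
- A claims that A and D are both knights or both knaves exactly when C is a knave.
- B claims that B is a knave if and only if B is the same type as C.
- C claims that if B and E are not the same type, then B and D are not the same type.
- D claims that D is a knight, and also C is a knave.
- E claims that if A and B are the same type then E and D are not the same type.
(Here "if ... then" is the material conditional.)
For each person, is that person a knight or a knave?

Suppose A is a knight. Then A's statement "A and D are both knights or both knaves exactly when C is a knave" would have to be true. Checking the 16 ways to assign the others, none is consistent with every speaker.
(For instance, with B=knave, C=knight, D=knave, E=knave, E's claim "if A and B are the same type then E and D are not the same type" comes out true where it would need to be false.)
So A must be a knave, making "A and D are both knights or both knaves exactly when C is a knave" false. Taking A=knave, B=knave, C=knight, D=knave, E=knave, each remaining statement checks out:
  B (knave): "B is a knave if and only if B is the same type as C" — false. ✓
  C (knight): "if B and E are not the same type, then B and D are not the same type" — true. ✓
  D (knave): "D is a knight, and also C is a knave" — false. ✓
  E (knave): "if A and B are the same type then E and D are not the same type" — false. ✓
This is the unique consistent assignment.

Knights: C. Knaves: A, B, D, and E.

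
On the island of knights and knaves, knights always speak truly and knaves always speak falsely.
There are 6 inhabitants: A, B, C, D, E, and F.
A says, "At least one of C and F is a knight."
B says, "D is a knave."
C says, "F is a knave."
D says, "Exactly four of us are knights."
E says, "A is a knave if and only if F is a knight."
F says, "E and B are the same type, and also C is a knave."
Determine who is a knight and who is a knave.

Knights: A, C, D, and E. Knaves: B and F.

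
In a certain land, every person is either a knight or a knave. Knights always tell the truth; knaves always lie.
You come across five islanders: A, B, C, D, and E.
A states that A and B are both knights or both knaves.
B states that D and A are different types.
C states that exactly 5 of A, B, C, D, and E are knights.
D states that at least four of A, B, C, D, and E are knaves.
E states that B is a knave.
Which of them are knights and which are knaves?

A is a knight, B is a knight, C is a knave, D is a knave, and E is a knave.

Suppose A is a knave. Then A's statement "A and B are both knights or both knaves" would have to be false. Checking the 16 ways to assign the others, none is consistent with every speaker.
(For instance, with B=knight, C=knave, D=knave, E=knave, B's claim "D and A are different types" comes out false where it would need to be true.)
So A must be a knight, making "A and B are both knights or both knaves" true. Taking A=knight, B=knight, C=knave, D=knave, E=knave, each remaining statement checks out:
  B (knight): "D and A are different types" — true. ✓
  C (knave): "exactly 5 of A, B, C, D, and E are knights" — false. ✓
  D (knave): "at least four of A, B, C, D, and E are knaves" — false. ✓
  E (knave): "B is a knave" — false. ✓
This is the unique consistent assignment.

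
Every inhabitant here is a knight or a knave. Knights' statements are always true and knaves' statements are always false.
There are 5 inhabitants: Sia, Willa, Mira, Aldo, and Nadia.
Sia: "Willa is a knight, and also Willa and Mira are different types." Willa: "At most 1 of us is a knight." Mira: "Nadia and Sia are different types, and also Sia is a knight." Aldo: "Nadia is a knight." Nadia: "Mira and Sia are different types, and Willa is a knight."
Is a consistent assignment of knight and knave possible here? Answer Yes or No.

Checking all 32 assignments, each has at least one speaker whose statement's truth value contradicts their type.

No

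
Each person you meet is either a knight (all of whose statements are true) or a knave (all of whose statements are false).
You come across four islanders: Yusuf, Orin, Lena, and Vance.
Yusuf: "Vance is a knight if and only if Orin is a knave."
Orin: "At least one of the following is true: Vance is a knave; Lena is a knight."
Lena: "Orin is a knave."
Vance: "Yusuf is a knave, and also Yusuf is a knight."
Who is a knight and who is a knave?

Knights: Yusuf and Orin. Knaves: Lena and Vance.

Yusuf is a knight, and the claim "Vance is a knight if and only if Orin is a knave" is indeed True.
Orin is a knight, so "at least one of the following is true: Vance is a knave; Lena is a knight" must be True — and it is.
Since Lena is a knave, "Orin is a knave" needs to be false, which holds.
Vance is a knave; "Yusuf is a knave, and also Yusuf is a knight" is false, as required.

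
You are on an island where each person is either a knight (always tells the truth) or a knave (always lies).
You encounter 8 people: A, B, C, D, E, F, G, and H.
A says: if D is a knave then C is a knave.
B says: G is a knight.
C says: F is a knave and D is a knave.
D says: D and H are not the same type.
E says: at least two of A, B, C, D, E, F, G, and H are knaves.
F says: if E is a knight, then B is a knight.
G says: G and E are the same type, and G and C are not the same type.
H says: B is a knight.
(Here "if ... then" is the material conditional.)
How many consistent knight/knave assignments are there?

2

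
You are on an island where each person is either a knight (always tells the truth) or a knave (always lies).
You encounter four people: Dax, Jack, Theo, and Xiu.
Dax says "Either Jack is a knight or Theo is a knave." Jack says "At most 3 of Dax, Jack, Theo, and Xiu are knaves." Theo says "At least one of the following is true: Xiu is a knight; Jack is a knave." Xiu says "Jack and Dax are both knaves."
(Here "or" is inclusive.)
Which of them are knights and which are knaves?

Suppose Dax is a knave. Then Dax's statement "either Jack is a knight or Theo is a knave" would have to be false. Checking the 8 ways to assign the others, none is consistent with every speaker.
(For instance, with Jack=knight, Theo=knave, Xiu=knave, Dax's claim "either Jack is a knight or Theo is a knave" comes out true where it would need to be false.)
So Dax must be a knight, making "either Jack is a knight or Theo is a knave" true. Taking Dax=knight, Jack=knight, Theo=knave, Xiu=knave, each remaining statement checks out:
  Jack (knight): "at most 3 of Dax, Jack, Theo, and Xiu are knaves" — true. ✓
  Theo (knave): "at least one of the following is true: Xiu is a knight; Jack is a knave" — false. ✓
  Xiu (knave): "Jack and Dax are both knaves" — false. ✓
This is the unique consistent assignment.

Dax is a knight, Jack is a knight, Theo is a knave, and Xiu is a knave.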